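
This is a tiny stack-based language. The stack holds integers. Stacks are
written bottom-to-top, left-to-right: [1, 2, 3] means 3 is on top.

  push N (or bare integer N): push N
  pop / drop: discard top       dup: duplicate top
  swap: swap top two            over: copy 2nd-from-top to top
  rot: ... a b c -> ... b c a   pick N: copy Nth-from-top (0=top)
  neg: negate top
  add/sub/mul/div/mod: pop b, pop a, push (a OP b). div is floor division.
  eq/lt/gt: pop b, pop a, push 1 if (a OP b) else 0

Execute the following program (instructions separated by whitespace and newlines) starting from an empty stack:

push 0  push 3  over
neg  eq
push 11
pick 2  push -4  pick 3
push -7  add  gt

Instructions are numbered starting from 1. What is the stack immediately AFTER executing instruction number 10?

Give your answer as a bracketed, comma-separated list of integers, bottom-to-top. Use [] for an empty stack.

Step 1 ('push 0'): [0]
Step 2 ('push 3'): [0, 3]
Step 3 ('over'): [0, 3, 0]
Step 4 ('neg'): [0, 3, 0]
Step 5 ('eq'): [0, 0]
Step 6 ('push 11'): [0, 0, 11]
Step 7 ('pick 2'): [0, 0, 11, 0]
Step 8 ('push -4'): [0, 0, 11, 0, -4]
Step 9 ('pick 3'): [0, 0, 11, 0, -4, 0]
Step 10 ('push -7'): [0, 0, 11, 0, -4, 0, -7]

Answer: [0, 0, 11, 0, -4, 0, -7]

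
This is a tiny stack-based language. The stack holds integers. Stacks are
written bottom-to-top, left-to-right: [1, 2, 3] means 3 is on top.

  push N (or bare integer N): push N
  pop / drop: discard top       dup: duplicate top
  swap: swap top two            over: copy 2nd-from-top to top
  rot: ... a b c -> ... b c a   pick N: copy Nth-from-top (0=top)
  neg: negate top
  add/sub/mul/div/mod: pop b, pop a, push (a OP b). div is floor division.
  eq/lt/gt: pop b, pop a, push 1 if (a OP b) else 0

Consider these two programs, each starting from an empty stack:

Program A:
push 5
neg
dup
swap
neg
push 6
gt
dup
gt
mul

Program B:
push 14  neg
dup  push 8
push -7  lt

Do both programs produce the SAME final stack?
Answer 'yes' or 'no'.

Answer: no

Derivation:
Program A trace:
  After 'push 5': [5]
  After 'neg': [-5]
  After 'dup': [-5, -5]
  After 'swap': [-5, -5]
  After 'neg': [-5, 5]
  After 'push 6': [-5, 5, 6]
  After 'gt': [-5, 0]
  After 'dup': [-5, 0, 0]
  After 'gt': [-5, 0]
  After 'mul': [0]
Program A final stack: [0]

Program B trace:
  After 'push 14': [14]
  After 'neg': [-14]
  After 'dup': [-14, -14]
  After 'push 8': [-14, -14, 8]
  After 'push -7': [-14, -14, 8, -7]
  After 'lt': [-14, -14, 0]
Program B final stack: [-14, -14, 0]
Same: no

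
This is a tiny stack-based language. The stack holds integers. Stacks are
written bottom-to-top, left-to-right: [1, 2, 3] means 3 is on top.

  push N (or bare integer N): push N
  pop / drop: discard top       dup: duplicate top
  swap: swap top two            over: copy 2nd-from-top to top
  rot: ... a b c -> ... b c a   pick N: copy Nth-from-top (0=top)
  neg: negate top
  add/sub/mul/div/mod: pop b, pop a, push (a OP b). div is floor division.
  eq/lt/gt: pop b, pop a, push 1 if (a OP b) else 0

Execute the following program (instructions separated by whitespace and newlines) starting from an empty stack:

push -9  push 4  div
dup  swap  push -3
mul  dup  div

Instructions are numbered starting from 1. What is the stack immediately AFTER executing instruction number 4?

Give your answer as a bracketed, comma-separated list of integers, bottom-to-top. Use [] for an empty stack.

Answer: [-3, -3]

Derivation:
Step 1 ('push -9'): [-9]
Step 2 ('push 4'): [-9, 4]
Step 3 ('div'): [-3]
Step 4 ('dup'): [-3, -3]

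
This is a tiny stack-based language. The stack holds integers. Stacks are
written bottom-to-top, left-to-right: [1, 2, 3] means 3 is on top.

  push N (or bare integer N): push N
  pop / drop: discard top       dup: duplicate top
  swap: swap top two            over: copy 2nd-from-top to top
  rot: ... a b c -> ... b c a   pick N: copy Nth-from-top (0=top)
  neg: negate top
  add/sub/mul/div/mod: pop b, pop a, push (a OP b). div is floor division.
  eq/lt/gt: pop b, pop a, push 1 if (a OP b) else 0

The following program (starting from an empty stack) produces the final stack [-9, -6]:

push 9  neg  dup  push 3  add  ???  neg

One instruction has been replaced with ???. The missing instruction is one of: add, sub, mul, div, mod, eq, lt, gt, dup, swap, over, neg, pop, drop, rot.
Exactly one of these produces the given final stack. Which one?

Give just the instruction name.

Answer: neg

Derivation:
Stack before ???: [-9, -6]
Stack after ???:  [-9, 6]
The instruction that transforms [-9, -6] -> [-9, 6] is: neg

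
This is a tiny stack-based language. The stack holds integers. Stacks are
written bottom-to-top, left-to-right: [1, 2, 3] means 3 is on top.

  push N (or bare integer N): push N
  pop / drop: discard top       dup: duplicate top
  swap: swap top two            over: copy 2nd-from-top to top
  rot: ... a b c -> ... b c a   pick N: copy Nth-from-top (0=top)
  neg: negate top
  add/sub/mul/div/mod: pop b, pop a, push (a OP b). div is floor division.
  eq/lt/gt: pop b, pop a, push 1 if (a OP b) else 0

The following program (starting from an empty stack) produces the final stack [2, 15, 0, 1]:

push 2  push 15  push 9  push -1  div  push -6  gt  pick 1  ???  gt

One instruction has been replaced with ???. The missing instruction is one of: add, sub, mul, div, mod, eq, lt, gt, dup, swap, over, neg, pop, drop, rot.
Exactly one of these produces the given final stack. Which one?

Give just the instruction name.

Stack before ???: [2, 15, 0, 15]
Stack after ???:  [2, 15, 0, 15, 0]
The instruction that transforms [2, 15, 0, 15] -> [2, 15, 0, 15, 0] is: over

Answer: over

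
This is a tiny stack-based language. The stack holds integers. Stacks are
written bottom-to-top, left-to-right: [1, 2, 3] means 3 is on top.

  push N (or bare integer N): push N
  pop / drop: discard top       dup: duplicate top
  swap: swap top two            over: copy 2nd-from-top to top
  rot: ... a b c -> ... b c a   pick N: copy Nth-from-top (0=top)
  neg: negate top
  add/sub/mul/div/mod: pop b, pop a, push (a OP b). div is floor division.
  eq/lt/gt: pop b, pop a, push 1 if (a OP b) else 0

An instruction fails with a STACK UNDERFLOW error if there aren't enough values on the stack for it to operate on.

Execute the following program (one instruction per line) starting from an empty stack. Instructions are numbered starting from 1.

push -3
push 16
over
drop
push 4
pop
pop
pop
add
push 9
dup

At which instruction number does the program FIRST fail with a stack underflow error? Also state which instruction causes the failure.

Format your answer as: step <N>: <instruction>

Step 1 ('push -3'): stack = [-3], depth = 1
Step 2 ('push 16'): stack = [-3, 16], depth = 2
Step 3 ('over'): stack = [-3, 16, -3], depth = 3
Step 4 ('drop'): stack = [-3, 16], depth = 2
Step 5 ('push 4'): stack = [-3, 16, 4], depth = 3
Step 6 ('pop'): stack = [-3, 16], depth = 2
Step 7 ('pop'): stack = [-3], depth = 1
Step 8 ('pop'): stack = [], depth = 0
Step 9 ('add'): needs 2 value(s) but depth is 0 — STACK UNDERFLOW

Answer: step 9: add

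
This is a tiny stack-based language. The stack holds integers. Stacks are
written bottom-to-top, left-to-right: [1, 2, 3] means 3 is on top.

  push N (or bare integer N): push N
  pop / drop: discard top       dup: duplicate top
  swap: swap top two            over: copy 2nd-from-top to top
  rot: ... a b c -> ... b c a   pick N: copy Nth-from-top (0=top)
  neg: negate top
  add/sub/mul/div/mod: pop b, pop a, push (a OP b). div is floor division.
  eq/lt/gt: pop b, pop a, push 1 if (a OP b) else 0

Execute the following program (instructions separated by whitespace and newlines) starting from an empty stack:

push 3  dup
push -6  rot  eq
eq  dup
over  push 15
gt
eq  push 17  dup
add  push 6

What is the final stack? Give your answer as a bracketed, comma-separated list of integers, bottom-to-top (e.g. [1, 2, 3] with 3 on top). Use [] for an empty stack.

After 'push 3': [3]
After 'dup': [3, 3]
After 'push -6': [3, 3, -6]
After 'rot': [3, -6, 3]
After 'eq': [3, 0]
After 'eq': [0]
After 'dup': [0, 0]
After 'over': [0, 0, 0]
After 'push 15': [0, 0, 0, 15]
After 'gt': [0, 0, 0]
After 'eq': [0, 1]
After 'push 17': [0, 1, 17]
After 'dup': [0, 1, 17, 17]
After 'add': [0, 1, 34]
After 'push 6': [0, 1, 34, 6]

Answer: [0, 1, 34, 6]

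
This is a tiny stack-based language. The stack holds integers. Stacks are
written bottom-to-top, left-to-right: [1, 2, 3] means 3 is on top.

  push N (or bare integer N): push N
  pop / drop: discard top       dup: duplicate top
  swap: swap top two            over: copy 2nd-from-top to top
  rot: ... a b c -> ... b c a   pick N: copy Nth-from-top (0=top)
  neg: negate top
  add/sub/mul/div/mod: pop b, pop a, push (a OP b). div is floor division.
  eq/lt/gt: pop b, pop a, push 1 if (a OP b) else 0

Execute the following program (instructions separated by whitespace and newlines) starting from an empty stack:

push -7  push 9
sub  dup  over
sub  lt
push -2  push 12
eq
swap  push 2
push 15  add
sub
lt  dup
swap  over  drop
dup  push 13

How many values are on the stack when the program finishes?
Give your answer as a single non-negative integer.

Answer: 4

Derivation:
After 'push -7': stack = [-7] (depth 1)
After 'push 9': stack = [-7, 9] (depth 2)
After 'sub': stack = [-16] (depth 1)
After 'dup': stack = [-16, -16] (depth 2)
After 'over': stack = [-16, -16, -16] (depth 3)
After 'sub': stack = [-16, 0] (depth 2)
After 'lt': stack = [1] (depth 1)
After 'push -2': stack = [1, -2] (depth 2)
After 'push 12': stack = [1, -2, 12] (depth 3)
After 'eq': stack = [1, 0] (depth 2)
  ...
After 'push 15': stack = [0, 1, 2, 15] (depth 4)
After 'add': stack = [0, 1, 17] (depth 3)
After 'sub': stack = [0, -16] (depth 2)
After 'lt': stack = [0] (depth 1)
After 'dup': stack = [0, 0] (depth 2)
After 'swap': stack = [0, 0] (depth 2)
After 'over': stack = [0, 0, 0] (depth 3)
After 'drop': stack = [0, 0] (depth 2)
After 'dup': stack = [0, 0, 0] (depth 3)
After 'push 13': stack = [0, 0, 0, 13] (depth 4)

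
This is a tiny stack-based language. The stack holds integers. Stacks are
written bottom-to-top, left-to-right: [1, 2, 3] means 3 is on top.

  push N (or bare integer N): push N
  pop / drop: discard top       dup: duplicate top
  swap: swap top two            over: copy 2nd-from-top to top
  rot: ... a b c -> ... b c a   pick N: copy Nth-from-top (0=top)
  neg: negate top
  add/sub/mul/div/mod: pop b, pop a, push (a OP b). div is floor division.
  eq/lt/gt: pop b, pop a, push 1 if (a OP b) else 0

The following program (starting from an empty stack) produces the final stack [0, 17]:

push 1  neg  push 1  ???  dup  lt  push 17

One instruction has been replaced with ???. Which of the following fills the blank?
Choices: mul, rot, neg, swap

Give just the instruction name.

Answer: mul

Derivation:
Stack before ???: [-1, 1]
Stack after ???:  [-1]
Checking each choice:
  mul: MATCH
  rot: stack underflow (need 3, have 2)
  neg: produces [-1, 0, 17]
  swap: produces [1, 0, 17]


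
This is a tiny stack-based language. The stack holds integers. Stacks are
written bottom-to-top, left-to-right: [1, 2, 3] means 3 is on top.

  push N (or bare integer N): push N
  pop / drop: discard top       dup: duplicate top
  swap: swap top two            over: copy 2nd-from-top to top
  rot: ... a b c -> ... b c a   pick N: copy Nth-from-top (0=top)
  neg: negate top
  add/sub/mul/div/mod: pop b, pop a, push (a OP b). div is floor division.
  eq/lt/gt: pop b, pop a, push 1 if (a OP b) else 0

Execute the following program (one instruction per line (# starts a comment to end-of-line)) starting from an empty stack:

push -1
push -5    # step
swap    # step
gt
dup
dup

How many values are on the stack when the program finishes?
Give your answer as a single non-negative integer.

After 'push -1': stack = [-1] (depth 1)
After 'push -5': stack = [-1, -5] (depth 2)
After 'swap': stack = [-5, -1] (depth 2)
After 'gt': stack = [0] (depth 1)
After 'dup': stack = [0, 0] (depth 2)
After 'dup': stack = [0, 0, 0] (depth 3)

Answer: 3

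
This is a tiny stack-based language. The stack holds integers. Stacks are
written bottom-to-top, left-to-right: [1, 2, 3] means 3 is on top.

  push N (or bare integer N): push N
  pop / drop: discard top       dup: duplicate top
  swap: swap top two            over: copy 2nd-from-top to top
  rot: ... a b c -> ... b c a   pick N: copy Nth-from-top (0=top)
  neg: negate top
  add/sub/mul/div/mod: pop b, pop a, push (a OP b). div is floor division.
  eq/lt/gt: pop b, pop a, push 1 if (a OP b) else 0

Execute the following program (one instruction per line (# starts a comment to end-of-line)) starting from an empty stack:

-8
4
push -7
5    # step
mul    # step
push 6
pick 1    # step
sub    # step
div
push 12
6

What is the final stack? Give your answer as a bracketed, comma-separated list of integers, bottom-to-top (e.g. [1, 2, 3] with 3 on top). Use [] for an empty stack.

After 'push -8': [-8]
After 'push 4': [-8, 4]
After 'push -7': [-8, 4, -7]
After 'push 5': [-8, 4, -7, 5]
After 'mul': [-8, 4, -35]
After 'push 6': [-8, 4, -35, 6]
After 'pick 1': [-8, 4, -35, 6, -35]
After 'sub': [-8, 4, -35, 41]
After 'div': [-8, 4, -1]
After 'push 12': [-8, 4, -1, 12]
After 'push 6': [-8, 4, -1, 12, 6]

Answer: [-8, 4, -1, 12, 6]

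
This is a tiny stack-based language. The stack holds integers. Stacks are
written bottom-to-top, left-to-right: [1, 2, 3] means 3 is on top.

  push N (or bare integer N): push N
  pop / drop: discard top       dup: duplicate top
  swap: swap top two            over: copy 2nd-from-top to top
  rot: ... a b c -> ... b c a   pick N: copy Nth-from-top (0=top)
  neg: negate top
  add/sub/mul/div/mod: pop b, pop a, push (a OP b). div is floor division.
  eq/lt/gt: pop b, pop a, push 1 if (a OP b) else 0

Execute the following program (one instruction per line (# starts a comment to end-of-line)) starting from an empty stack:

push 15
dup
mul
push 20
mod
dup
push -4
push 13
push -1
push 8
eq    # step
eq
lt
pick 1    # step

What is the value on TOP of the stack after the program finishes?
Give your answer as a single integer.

After 'push 15': [15]
After 'dup': [15, 15]
After 'mul': [225]
After 'push 20': [225, 20]
After 'mod': [5]
After 'dup': [5, 5]
After 'push -4': [5, 5, -4]
After 'push 13': [5, 5, -4, 13]
After 'push -1': [5, 5, -4, 13, -1]
After 'push 8': [5, 5, -4, 13, -1, 8]
After 'eq': [5, 5, -4, 13, 0]
After 'eq': [5, 5, -4, 0]
After 'lt': [5, 5, 1]
After 'pick 1': [5, 5, 1, 5]

Answer: 5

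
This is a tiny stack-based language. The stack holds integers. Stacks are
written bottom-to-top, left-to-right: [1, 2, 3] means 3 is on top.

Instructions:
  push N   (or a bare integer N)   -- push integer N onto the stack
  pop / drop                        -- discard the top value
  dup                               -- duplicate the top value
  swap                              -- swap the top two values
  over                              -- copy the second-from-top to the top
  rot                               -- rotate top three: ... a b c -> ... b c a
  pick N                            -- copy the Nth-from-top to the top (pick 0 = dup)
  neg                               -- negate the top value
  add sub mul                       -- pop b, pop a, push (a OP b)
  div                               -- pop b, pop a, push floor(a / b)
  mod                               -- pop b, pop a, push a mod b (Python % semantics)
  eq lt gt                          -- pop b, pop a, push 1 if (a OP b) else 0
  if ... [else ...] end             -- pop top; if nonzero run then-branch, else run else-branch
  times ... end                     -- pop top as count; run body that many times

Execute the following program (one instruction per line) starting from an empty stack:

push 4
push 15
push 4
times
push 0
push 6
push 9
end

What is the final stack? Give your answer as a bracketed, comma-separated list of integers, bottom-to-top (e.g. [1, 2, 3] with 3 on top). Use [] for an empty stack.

Answer: [4, 15, 0, 6, 9, 0, 6, 9, 0, 6, 9, 0, 6, 9]

Derivation:
After 'push 4': [4]
After 'push 15': [4, 15]
After 'push 4': [4, 15, 4]
After 'times': [4, 15]
After 'push 0': [4, 15, 0]
After 'push 6': [4, 15, 0, 6]
After 'push 9': [4, 15, 0, 6, 9]
After 'push 0': [4, 15, 0, 6, 9, 0]
After 'push 6': [4, 15, 0, 6, 9, 0, 6]
After 'push 9': [4, 15, 0, 6, 9, 0, 6, 9]
After 'push 0': [4, 15, 0, 6, 9, 0, 6, 9, 0]
After 'push 6': [4, 15, 0, 6, 9, 0, 6, 9, 0, 6]
After 'push 9': [4, 15, 0, 6, 9, 0, 6, 9, 0, 6, 9]
After 'push 0': [4, 15, 0, 6, 9, 0, 6, 9, 0, 6, 9, 0]
After 'push 6': [4, 15, 0, 6, 9, 0, 6, 9, 0, 6, 9, 0, 6]
After 'push 9': [4, 15, 0, 6, 9, 0, 6, 9, 0, 6, 9, 0, 6, 9]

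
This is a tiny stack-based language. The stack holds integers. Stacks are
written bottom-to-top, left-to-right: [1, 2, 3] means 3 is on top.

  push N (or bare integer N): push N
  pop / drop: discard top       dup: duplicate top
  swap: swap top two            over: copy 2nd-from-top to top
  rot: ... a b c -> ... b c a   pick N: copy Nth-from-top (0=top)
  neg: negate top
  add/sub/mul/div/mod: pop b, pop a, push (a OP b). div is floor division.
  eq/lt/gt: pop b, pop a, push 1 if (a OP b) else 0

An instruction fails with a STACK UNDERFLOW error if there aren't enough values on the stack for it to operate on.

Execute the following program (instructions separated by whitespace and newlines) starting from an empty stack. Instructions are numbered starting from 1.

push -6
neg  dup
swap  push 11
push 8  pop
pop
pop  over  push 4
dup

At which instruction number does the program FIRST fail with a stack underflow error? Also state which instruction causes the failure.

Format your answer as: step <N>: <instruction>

Answer: step 10: over

Derivation:
Step 1 ('push -6'): stack = [-6], depth = 1
Step 2 ('neg'): stack = [6], depth = 1
Step 3 ('dup'): stack = [6, 6], depth = 2
Step 4 ('swap'): stack = [6, 6], depth = 2
Step 5 ('push 11'): stack = [6, 6, 11], depth = 3
Step 6 ('push 8'): stack = [6, 6, 11, 8], depth = 4
Step 7 ('pop'): stack = [6, 6, 11], depth = 3
Step 8 ('pop'): stack = [6, 6], depth = 2
Step 9 ('pop'): stack = [6], depth = 1
Step 10 ('over'): needs 2 value(s) but depth is 1 — STACK UNDERFLOW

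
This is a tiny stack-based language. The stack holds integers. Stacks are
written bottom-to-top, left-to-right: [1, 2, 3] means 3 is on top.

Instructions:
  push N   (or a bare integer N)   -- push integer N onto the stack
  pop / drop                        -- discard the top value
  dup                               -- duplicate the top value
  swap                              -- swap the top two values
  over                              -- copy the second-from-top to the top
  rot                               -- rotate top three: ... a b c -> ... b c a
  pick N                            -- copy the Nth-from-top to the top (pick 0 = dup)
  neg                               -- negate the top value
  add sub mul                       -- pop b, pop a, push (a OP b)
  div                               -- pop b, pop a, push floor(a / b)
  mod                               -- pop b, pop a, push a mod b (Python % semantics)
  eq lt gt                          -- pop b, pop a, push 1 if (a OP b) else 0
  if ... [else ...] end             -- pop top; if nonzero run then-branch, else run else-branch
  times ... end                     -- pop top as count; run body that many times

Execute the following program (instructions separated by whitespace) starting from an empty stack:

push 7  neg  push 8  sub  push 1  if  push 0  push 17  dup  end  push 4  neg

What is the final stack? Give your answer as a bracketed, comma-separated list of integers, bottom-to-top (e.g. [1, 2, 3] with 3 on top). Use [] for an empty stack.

After 'push 7': [7]
After 'neg': [-7]
After 'push 8': [-7, 8]
After 'sub': [-15]
After 'push 1': [-15, 1]
After 'if': [-15]
After 'push 0': [-15, 0]
After 'push 17': [-15, 0, 17]
After 'dup': [-15, 0, 17, 17]
After 'push 4': [-15, 0, 17, 17, 4]
After 'neg': [-15, 0, 17, 17, -4]

Answer: [-15, 0, 17, 17, -4]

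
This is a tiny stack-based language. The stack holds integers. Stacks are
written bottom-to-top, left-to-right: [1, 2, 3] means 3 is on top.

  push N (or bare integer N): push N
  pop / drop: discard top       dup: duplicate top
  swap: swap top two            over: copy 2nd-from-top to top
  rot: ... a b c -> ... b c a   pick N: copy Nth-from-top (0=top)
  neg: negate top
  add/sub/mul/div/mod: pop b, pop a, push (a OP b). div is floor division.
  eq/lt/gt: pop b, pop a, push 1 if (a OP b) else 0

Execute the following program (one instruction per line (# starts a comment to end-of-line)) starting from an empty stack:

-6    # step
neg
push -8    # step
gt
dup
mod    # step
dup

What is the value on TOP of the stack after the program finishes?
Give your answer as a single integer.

Answer: 0

Derivation:
After 'push -6': [-6]
After 'neg': [6]
After 'push -8': [6, -8]
After 'gt': [1]
After 'dup': [1, 1]
After 'mod': [0]
After 'dup': [0, 0]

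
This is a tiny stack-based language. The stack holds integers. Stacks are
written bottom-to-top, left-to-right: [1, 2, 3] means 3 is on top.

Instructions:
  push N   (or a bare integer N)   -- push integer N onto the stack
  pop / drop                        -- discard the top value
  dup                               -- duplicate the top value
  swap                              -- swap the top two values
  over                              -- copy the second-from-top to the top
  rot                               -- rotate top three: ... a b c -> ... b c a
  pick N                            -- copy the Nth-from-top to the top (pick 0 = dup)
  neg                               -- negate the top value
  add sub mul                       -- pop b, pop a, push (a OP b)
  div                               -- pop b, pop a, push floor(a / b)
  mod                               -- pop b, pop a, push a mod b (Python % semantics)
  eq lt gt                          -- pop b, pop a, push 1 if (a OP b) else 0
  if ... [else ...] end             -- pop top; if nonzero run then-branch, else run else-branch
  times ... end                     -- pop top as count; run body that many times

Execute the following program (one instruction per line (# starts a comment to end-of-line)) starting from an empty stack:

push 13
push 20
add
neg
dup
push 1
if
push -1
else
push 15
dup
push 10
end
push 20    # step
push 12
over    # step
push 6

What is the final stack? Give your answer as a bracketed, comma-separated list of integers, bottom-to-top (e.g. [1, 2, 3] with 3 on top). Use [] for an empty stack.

Answer: [-33, -33, -1, 20, 12, 20, 6]

Derivation:
After 'push 13': [13]
After 'push 20': [13, 20]
After 'add': [33]
After 'neg': [-33]
After 'dup': [-33, -33]
After 'push 1': [-33, -33, 1]
After 'if': [-33, -33]
After 'push -1': [-33, -33, -1]
After 'push 20': [-33, -33, -1, 20]
After 'push 12': [-33, -33, -1, 20, 12]
After 'over': [-33, -33, -1, 20, 12, 20]
After 'push 6': [-33, -33, -1, 20, 12, 20, 6]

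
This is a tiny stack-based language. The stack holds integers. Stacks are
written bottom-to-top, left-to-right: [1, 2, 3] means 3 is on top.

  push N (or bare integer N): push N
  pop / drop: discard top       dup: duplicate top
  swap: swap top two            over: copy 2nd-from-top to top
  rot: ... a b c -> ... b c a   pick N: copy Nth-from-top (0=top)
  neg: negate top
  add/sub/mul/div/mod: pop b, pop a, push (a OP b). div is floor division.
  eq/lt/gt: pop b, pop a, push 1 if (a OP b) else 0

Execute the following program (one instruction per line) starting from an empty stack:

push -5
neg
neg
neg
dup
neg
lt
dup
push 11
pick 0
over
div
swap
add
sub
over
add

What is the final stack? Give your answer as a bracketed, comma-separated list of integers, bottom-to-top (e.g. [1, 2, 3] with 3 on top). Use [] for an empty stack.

Answer: [0, -12]

Derivation:
After 'push -5': [-5]
After 'neg': [5]
After 'neg': [-5]
After 'neg': [5]
After 'dup': [5, 5]
After 'neg': [5, -5]
After 'lt': [0]
After 'dup': [0, 0]
After 'push 11': [0, 0, 11]
After 'pick 0': [0, 0, 11, 11]
After 'over': [0, 0, 11, 11, 11]
After 'div': [0, 0, 11, 1]
After 'swap': [0, 0, 1, 11]
After 'add': [0, 0, 12]
After 'sub': [0, -12]
After 'over': [0, -12, 0]
After 'add': [0, -12]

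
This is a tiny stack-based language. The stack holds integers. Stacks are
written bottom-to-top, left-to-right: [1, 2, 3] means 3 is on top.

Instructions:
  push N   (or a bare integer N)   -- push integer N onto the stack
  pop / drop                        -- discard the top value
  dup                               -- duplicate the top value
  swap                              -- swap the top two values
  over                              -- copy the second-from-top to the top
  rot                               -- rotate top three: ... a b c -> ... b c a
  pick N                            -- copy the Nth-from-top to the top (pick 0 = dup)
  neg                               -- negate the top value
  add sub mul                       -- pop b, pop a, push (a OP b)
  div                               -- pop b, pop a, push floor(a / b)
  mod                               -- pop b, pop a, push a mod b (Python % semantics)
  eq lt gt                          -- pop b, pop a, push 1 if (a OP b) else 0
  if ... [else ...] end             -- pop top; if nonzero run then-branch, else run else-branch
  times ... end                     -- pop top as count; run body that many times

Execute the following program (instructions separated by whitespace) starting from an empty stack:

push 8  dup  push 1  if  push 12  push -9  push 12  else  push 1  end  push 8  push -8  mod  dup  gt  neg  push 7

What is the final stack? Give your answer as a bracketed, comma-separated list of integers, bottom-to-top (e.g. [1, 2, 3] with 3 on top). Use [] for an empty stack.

After 'push 8': [8]
After 'dup': [8, 8]
After 'push 1': [8, 8, 1]
After 'if': [8, 8]
After 'push 12': [8, 8, 12]
After 'push -9': [8, 8, 12, -9]
After 'push 12': [8, 8, 12, -9, 12]
After 'push 8': [8, 8, 12, -9, 12, 8]
After 'push -8': [8, 8, 12, -9, 12, 8, -8]
After 'mod': [8, 8, 12, -9, 12, 0]
After 'dup': [8, 8, 12, -9, 12, 0, 0]
After 'gt': [8, 8, 12, -9, 12, 0]
After 'neg': [8, 8, 12, -9, 12, 0]
After 'push 7': [8, 8, 12, -9, 12, 0, 7]

Answer: [8, 8, 12, -9, 12, 0, 7]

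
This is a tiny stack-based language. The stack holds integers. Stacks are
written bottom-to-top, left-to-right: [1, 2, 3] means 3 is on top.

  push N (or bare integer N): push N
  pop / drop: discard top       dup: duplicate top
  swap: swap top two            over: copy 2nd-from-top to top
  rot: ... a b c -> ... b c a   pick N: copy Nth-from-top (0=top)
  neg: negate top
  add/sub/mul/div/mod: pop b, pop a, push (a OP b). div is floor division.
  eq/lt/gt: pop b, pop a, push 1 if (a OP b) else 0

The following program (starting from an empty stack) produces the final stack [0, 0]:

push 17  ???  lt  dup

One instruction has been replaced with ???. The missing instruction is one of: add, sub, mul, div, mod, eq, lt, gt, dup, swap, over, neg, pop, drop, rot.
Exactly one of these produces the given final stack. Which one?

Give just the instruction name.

Answer: dup

Derivation:
Stack before ???: [17]
Stack after ???:  [17, 17]
The instruction that transforms [17] -> [17, 17] is: dup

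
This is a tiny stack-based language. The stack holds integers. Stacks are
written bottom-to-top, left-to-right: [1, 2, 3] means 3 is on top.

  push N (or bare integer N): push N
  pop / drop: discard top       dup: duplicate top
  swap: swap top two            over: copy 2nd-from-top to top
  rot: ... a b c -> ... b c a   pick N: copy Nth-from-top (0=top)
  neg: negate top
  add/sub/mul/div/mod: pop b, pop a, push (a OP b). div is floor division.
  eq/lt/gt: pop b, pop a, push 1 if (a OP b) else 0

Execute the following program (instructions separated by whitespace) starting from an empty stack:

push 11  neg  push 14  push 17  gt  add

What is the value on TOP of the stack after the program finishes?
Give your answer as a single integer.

After 'push 11': [11]
After 'neg': [-11]
After 'push 14': [-11, 14]
After 'push 17': [-11, 14, 17]
After 'gt': [-11, 0]
After 'add': [-11]

Answer: -11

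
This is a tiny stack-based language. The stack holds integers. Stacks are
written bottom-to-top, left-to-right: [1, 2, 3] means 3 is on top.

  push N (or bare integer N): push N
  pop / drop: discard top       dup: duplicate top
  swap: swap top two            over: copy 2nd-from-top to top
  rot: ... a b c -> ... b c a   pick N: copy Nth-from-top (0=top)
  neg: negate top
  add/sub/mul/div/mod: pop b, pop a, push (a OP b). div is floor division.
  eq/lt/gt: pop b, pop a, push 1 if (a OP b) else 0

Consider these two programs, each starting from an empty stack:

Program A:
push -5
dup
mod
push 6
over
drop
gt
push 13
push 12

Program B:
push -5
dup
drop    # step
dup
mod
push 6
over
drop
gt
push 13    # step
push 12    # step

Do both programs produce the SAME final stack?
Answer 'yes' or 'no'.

Program A trace:
  After 'push -5': [-5]
  After 'dup': [-5, -5]
  After 'mod': [0]
  After 'push 6': [0, 6]
  After 'over': [0, 6, 0]
  After 'drop': [0, 6]
  After 'gt': [0]
  After 'push 13': [0, 13]
  After 'push 12': [0, 13, 12]
Program A final stack: [0, 13, 12]

Program B trace:
  After 'push -5': [-5]
  After 'dup': [-5, -5]
  After 'drop': [-5]
  After 'dup': [-5, -5]
  After 'mod': [0]
  After 'push 6': [0, 6]
  After 'over': [0, 6, 0]
  After 'drop': [0, 6]
  After 'gt': [0]
  After 'push 13': [0, 13]
  After 'push 12': [0, 13, 12]
Program B final stack: [0, 13, 12]
Same: yes

Answer: yes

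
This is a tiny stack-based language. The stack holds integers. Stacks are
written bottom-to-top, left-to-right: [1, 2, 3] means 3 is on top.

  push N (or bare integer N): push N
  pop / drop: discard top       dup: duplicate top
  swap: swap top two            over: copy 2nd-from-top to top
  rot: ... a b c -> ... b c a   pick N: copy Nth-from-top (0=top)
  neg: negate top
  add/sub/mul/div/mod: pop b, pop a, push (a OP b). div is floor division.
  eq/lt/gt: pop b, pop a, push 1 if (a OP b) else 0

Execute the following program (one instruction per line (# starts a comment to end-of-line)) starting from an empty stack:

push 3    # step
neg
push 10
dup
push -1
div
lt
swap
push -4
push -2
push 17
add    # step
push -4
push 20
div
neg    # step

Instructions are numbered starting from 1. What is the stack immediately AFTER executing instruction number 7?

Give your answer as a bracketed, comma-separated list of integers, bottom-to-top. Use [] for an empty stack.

Step 1 ('push 3'): [3]
Step 2 ('neg'): [-3]
Step 3 ('push 10'): [-3, 10]
Step 4 ('dup'): [-3, 10, 10]
Step 5 ('push -1'): [-3, 10, 10, -1]
Step 6 ('div'): [-3, 10, -10]
Step 7 ('lt'): [-3, 0]

Answer: [-3, 0]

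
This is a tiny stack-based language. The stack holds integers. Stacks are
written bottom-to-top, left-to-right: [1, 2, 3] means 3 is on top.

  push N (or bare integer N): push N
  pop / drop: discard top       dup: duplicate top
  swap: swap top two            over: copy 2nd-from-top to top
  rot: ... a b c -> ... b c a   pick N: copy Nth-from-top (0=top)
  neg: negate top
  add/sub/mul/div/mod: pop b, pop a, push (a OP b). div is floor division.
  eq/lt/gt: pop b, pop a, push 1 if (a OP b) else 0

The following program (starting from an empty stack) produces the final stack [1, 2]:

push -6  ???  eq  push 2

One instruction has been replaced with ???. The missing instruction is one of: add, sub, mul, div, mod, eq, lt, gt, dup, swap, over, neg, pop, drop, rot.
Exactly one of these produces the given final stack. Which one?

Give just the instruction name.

Answer: dup

Derivation:
Stack before ???: [-6]
Stack after ???:  [-6, -6]
The instruction that transforms [-6] -> [-6, -6] is: dup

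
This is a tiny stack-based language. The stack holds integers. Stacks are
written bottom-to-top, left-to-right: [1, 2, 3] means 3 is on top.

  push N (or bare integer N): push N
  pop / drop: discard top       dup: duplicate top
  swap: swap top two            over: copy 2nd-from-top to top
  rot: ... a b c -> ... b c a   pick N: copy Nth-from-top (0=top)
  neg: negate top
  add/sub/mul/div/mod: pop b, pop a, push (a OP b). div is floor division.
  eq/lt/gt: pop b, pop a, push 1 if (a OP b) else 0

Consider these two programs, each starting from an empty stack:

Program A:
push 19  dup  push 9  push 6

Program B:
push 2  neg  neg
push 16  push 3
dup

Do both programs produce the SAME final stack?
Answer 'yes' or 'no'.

Answer: no

Derivation:
Program A trace:
  After 'push 19': [19]
  After 'dup': [19, 19]
  After 'push 9': [19, 19, 9]
  After 'push 6': [19, 19, 9, 6]
Program A final stack: [19, 19, 9, 6]

Program B trace:
  After 'push 2': [2]
  After 'neg': [-2]
  After 'neg': [2]
  After 'push 16': [2, 16]
  After 'push 3': [2, 16, 3]
  After 'dup': [2, 16, 3, 3]
Program B final stack: [2, 16, 3, 3]
Same: no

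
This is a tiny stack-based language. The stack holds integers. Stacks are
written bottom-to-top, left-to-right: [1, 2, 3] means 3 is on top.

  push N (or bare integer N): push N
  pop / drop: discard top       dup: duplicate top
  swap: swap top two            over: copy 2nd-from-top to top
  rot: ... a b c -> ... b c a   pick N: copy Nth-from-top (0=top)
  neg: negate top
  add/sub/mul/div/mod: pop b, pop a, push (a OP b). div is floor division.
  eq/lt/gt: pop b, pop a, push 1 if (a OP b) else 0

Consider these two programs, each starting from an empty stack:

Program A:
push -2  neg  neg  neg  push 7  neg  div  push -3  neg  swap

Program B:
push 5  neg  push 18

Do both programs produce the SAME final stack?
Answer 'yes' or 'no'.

Program A trace:
  After 'push -2': [-2]
  After 'neg': [2]
  After 'neg': [-2]
  After 'neg': [2]
  After 'push 7': [2, 7]
  After 'neg': [2, -7]
  After 'div': [-1]
  After 'push -3': [-1, -3]
  After 'neg': [-1, 3]
  After 'swap': [3, -1]
Program A final stack: [3, -1]

Program B trace:
  After 'push 5': [5]
  After 'neg': [-5]
  After 'push 18': [-5, 18]
Program B final stack: [-5, 18]
Same: no

Answer: no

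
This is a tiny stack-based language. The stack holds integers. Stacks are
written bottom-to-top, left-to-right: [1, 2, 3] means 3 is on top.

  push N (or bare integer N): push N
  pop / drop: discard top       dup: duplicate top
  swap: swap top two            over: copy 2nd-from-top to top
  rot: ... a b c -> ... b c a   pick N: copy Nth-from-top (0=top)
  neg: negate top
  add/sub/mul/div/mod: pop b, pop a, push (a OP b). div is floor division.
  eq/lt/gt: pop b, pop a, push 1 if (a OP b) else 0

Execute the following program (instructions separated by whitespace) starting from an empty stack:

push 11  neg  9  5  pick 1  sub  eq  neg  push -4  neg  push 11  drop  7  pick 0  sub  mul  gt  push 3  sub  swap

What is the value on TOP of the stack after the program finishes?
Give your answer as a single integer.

Answer: -11

Derivation:
After 'push 11': [11]
After 'neg': [-11]
After 'push 9': [-11, 9]
After 'push 5': [-11, 9, 5]
After 'pick 1': [-11, 9, 5, 9]
After 'sub': [-11, 9, -4]
After 'eq': [-11, 0]
After 'neg': [-11, 0]
After 'push -4': [-11, 0, -4]
After 'neg': [-11, 0, 4]
After 'push 11': [-11, 0, 4, 11]
After 'drop': [-11, 0, 4]
After 'push 7': [-11, 0, 4, 7]
After 'pick 0': [-11, 0, 4, 7, 7]
After 'sub': [-11, 0, 4, 0]
After 'mul': [-11, 0, 0]
After 'gt': [-11, 0]
After 'push 3': [-11, 0, 3]
After 'sub': [-11, -3]
After 'swap': [-3, -11]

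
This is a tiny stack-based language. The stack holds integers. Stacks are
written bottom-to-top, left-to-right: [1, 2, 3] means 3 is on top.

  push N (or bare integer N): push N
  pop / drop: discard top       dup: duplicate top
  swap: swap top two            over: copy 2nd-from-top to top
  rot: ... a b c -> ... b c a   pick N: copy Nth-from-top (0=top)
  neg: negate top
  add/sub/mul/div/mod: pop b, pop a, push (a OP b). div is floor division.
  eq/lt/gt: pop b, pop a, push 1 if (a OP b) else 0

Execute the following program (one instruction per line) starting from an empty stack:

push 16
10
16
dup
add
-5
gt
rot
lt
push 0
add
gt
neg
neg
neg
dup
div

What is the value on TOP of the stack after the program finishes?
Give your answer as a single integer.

After 'push 16': [16]
After 'push 10': [16, 10]
After 'push 16': [16, 10, 16]
After 'dup': [16, 10, 16, 16]
After 'add': [16, 10, 32]
After 'push -5': [16, 10, 32, -5]
After 'gt': [16, 10, 1]
After 'rot': [10, 1, 16]
After 'lt': [10, 1]
After 'push 0': [10, 1, 0]
After 'add': [10, 1]
After 'gt': [1]
After 'neg': [-1]
After 'neg': [1]
After 'neg': [-1]
After 'dup': [-1, -1]
After 'div': [1]

Answer: 1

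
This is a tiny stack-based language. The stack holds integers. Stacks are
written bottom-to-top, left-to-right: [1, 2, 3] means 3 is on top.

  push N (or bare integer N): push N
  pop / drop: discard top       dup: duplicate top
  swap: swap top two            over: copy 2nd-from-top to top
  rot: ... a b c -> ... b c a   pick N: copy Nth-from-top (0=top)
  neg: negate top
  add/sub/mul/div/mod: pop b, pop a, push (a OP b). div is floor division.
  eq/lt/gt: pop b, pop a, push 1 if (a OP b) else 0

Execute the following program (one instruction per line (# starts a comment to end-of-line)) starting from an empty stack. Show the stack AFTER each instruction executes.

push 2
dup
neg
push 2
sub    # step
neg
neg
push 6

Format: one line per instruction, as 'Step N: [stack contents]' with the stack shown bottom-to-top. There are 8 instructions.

Step 1: [2]
Step 2: [2, 2]
Step 3: [2, -2]
Step 4: [2, -2, 2]
Step 5: [2, -4]
Step 6: [2, 4]
Step 7: [2, -4]
Step 8: [2, -4, 6]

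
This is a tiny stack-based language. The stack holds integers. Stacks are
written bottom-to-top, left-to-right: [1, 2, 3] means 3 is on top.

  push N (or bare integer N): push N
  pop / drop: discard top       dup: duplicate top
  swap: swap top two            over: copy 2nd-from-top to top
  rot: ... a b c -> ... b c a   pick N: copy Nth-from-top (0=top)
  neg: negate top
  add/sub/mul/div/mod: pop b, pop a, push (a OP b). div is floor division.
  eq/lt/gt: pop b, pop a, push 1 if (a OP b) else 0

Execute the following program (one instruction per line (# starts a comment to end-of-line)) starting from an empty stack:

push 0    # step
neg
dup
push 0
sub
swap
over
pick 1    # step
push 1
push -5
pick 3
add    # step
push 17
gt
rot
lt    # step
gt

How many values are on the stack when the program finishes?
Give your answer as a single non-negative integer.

After 'push 0': stack = [0] (depth 1)
After 'neg': stack = [0] (depth 1)
After 'dup': stack = [0, 0] (depth 2)
After 'push 0': stack = [0, 0, 0] (depth 3)
After 'sub': stack = [0, 0] (depth 2)
After 'swap': stack = [0, 0] (depth 2)
After 'over': stack = [0, 0, 0] (depth 3)
After 'pick 1': stack = [0, 0, 0, 0] (depth 4)
After 'push 1': stack = [0, 0, 0, 0, 1] (depth 5)
After 'push -5': stack = [0, 0, 0, 0, 1, -5] (depth 6)
After 'pick 3': stack = [0, 0, 0, 0, 1, -5, 0] (depth 7)
After 'add': stack = [0, 0, 0, 0, 1, -5] (depth 6)
After 'push 17': stack = [0, 0, 0, 0, 1, -5, 17] (depth 7)
After 'gt': stack = [0, 0, 0, 0, 1, 0] (depth 6)
After 'rot': stack = [0, 0, 0, 1, 0, 0] (depth 6)
After 'lt': stack = [0, 0, 0, 1, 0] (depth 5)
After 'gt': stack = [0, 0, 0, 1] (depth 4)

Answer: 4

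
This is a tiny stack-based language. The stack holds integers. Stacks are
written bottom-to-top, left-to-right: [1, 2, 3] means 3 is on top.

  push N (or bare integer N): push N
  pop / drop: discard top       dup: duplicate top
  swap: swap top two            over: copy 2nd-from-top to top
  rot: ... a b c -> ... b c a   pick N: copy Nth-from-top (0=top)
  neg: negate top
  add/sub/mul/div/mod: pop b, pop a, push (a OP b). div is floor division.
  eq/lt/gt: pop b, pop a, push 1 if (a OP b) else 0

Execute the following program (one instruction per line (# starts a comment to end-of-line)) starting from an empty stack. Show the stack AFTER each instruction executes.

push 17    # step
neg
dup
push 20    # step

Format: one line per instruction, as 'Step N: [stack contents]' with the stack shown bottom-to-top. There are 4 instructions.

Step 1: [17]
Step 2: [-17]
Step 3: [-17, -17]
Step 4: [-17, -17, 20]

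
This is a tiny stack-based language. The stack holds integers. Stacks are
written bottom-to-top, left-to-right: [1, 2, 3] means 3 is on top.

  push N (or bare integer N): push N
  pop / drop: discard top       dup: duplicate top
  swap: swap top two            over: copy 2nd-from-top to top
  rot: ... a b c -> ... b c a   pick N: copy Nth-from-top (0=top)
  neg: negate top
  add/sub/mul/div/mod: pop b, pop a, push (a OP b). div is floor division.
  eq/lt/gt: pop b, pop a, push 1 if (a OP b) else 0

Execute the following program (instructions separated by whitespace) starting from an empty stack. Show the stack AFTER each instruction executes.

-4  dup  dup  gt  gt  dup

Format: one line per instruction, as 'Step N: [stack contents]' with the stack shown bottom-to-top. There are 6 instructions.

Step 1: [-4]
Step 2: [-4, -4]
Step 3: [-4, -4, -4]
Step 4: [-4, 0]
Step 5: [0]
Step 6: [0, 0]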